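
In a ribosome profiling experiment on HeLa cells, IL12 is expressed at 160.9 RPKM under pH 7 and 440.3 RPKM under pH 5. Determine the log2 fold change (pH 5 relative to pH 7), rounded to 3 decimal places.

Fold change = 440.3 / 160.9 = 2.7365
log2(2.7365) = 1.4523

1.452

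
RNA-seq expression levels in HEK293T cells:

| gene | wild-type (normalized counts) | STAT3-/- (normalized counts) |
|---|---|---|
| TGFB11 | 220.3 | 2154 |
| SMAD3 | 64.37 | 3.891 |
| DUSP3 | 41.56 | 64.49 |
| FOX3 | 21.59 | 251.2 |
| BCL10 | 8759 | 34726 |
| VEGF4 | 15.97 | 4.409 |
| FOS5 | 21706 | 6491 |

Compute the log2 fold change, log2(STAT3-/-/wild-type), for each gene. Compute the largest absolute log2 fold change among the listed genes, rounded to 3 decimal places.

log2(2154/220.3) = 3.289  (TGFB11)
log2(3.891/64.37) = -4.048  (SMAD3)
log2(64.49/41.56) = 0.634  (DUSP3)
log2(251.2/21.59) = 3.540  (FOX3)
log2(34726/8759) = 1.987  (BCL10)
log2(4.409/15.97) = -1.857  (VEGF4)
log2(6491/21706) = -1.742  (FOS5)
The largest magnitude belongs to SMAD3.

4.048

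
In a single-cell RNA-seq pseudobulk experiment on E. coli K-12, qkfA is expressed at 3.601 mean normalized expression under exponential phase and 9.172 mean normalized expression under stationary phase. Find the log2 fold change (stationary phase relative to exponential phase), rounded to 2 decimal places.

Fold change = 9.172 / 3.601 = 2.5471
log2(2.5471) = 1.349

1.35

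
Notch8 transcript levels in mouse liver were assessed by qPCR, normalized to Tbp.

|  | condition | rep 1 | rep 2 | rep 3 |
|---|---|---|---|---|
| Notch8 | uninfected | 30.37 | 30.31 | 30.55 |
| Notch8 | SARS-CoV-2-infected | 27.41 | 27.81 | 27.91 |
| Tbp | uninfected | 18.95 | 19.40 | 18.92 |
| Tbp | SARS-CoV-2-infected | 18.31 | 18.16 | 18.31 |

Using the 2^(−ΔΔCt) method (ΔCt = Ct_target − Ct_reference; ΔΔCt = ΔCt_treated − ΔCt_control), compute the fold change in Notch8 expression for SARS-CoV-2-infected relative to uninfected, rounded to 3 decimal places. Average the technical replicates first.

3.655

Mean Ct: Notch8 uninfected 30.410; Notch8 SARS-CoV-2-infected 27.710; Tbp uninfected 19.090; Tbp SARS-CoV-2-infected 18.260
ΔCt(uninfected) = 30.410 − 19.090 = 11.320
ΔCt(SARS-CoV-2-infected) = 27.710 − 18.260 = 9.450
ΔΔCt = 9.450 − 11.320 = -1.870
Fold change = 2^(−(-1.870)) = 2^1.870 = 3.6553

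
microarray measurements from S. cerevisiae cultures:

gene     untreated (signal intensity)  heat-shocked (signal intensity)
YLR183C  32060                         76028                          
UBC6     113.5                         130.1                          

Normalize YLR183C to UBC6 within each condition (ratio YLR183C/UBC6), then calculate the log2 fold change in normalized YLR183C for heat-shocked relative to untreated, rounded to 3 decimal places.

YLR183C/UBC6 (untreated) = 32060 / 113.5 = 282.47
YLR183C/UBC6 (heat-shocked) = 76028 / 130.1 = 584.38
Fold change = 584.38 / 282.47 = 2.0688
log2(2.0688) = 1.0488

1.049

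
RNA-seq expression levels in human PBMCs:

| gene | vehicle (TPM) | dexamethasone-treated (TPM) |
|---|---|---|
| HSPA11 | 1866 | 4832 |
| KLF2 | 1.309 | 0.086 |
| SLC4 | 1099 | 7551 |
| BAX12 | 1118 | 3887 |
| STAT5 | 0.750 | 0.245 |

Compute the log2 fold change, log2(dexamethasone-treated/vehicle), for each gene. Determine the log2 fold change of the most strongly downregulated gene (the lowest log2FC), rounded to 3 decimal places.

-3.928

log2(4832/1866) = 1.373  (HSPA11)
log2(0.086/1.309) = -3.928  (KLF2)
log2(7551/1099) = 2.780  (SLC4)
log2(3887/1118) = 1.798  (BAX12)
log2(0.245/0.750) = -1.614  (STAT5)
KLF2 is most strongly downregulated.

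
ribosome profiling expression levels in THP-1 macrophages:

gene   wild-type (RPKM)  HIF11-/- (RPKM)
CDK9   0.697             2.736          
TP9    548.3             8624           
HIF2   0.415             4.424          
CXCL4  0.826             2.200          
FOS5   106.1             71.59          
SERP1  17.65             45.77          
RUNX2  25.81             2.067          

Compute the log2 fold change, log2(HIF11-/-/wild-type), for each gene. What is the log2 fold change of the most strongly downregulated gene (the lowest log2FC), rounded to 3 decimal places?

-3.642

log2(2.736/0.697) = 1.973  (CDK9)
log2(8624/548.3) = 3.975  (TP9)
log2(4.424/0.415) = 3.414  (HIF2)
log2(2.200/0.826) = 1.413  (CXCL4)
log2(71.59/106.1) = -0.568  (FOS5)
log2(45.77/17.65) = 1.375  (SERP1)
log2(2.067/25.81) = -3.642  (RUNX2)
RUNX2 is most strongly downregulated.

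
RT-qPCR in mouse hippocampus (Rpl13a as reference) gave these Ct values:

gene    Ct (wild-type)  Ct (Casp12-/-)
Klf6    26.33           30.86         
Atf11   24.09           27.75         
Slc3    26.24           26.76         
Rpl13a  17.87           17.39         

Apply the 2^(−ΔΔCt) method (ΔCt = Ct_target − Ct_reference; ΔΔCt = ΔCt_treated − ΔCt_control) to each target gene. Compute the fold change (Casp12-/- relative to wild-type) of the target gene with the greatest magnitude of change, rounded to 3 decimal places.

0.031

Klf6: ΔΔCt = (30.86−17.39) − (26.33−17.87) = 13.47 − 8.46 = 5.01; fold change = 2^-5.01 = 0.031
Atf11: ΔΔCt = (27.75−17.39) − (24.09−17.87) = 10.36 − 6.22 = 4.14; fold change = 2^-4.14 = 0.057
Slc3: ΔΔCt = (26.76−17.39) − (26.24−17.87) = 9.37 − 8.37 = 1.00; fold change = 2^-1.00 = 0.500
Klf6 has the largest |ΔΔCt| = 5.01.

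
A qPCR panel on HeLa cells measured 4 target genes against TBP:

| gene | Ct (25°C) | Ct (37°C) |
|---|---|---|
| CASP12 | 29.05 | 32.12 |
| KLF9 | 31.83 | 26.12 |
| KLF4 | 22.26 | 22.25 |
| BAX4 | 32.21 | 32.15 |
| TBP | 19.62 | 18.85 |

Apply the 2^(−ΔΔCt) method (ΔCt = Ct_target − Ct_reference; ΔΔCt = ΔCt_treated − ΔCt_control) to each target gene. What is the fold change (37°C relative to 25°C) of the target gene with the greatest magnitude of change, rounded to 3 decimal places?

30.696

CASP12: ΔΔCt = (32.12−18.85) − (29.05−19.62) = 13.27 − 9.43 = 3.84; fold change = 2^-3.84 = 0.070
KLF9: ΔΔCt = (26.12−18.85) − (31.83−19.62) = 7.27 − 12.21 = -4.94; fold change = 2^4.94 = 30.696
KLF4: ΔΔCt = (22.25−18.85) − (22.26−19.62) = 3.40 − 2.64 = 0.76; fold change = 2^-0.76 = 0.590
BAX4: ΔΔCt = (32.15−18.85) − (32.21−19.62) = 13.30 − 12.59 = 0.71; fold change = 2^-0.71 = 0.611
KLF9 has the largest |ΔΔCt| = 4.94.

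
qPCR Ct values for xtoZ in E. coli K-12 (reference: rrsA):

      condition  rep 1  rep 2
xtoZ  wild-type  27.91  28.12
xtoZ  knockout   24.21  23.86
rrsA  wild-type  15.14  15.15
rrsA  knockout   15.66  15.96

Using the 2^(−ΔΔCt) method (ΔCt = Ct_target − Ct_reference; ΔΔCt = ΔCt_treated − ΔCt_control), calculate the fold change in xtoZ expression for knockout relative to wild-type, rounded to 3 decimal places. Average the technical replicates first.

Mean Ct: xtoZ wild-type 28.015; xtoZ knockout 24.035; rrsA wild-type 15.145; rrsA knockout 15.810
ΔCt(wild-type) = 28.015 − 15.145 = 12.870
ΔCt(knockout) = 24.035 − 15.810 = 8.225
ΔΔCt = 8.225 − 12.870 = -4.645
Fold change = 2^(−(-4.645)) = 2^4.645 = 25.0198

25.020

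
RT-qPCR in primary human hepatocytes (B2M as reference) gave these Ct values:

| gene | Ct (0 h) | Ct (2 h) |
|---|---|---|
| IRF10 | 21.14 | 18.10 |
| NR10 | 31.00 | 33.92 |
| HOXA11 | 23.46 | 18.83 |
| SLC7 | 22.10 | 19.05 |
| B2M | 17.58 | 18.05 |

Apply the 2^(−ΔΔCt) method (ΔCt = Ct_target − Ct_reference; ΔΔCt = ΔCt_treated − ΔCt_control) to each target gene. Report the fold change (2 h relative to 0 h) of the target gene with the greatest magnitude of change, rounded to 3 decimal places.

IRF10: ΔΔCt = (18.10−18.05) − (21.14−17.58) = 0.05 − 3.56 = -3.51; fold change = 2^3.51 = 11.392
NR10: ΔΔCt = (33.92−18.05) − (31.00−17.58) = 15.87 − 13.42 = 2.45; fold change = 2^-2.45 = 0.183
HOXA11: ΔΔCt = (18.83−18.05) − (23.46−17.58) = 0.78 − 5.88 = -5.10; fold change = 2^5.10 = 34.297
SLC7: ΔΔCt = (19.05−18.05) − (22.10−17.58) = 1.00 − 4.52 = -3.52; fold change = 2^3.52 = 11.472
HOXA11 has the largest |ΔΔCt| = 5.10.

34.297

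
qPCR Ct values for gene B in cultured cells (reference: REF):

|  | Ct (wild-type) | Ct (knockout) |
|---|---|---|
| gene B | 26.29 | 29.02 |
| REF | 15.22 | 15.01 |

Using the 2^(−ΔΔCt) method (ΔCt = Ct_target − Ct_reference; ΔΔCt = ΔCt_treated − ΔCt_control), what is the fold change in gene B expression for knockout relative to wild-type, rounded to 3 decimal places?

0.130

ΔCt(wild-type) = 26.290 − 15.220 = 11.070
ΔCt(knockout) = 29.020 − 15.010 = 14.010
ΔΔCt = 14.010 − 11.070 = 2.940
Fold change = 2^(−2.940) = 0.1303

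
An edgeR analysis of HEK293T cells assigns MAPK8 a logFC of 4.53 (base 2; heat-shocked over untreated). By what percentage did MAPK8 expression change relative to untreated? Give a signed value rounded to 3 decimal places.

Fold change = 2^(4.53) = 23.1029
Percent change = (FC − 1) × 100% = (23.1029 − 1) × 100 = 2210.287%

2210.287%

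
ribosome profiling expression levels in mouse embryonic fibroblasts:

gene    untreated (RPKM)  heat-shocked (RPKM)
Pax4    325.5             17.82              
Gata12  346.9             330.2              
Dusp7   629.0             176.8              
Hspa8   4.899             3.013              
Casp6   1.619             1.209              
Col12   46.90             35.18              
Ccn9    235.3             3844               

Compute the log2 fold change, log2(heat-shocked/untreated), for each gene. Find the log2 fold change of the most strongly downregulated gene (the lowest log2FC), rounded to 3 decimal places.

log2(17.82/325.5) = -4.191  (Pax4)
log2(330.2/346.9) = -0.071  (Gata12)
log2(176.8/629.0) = -1.831  (Dusp7)
log2(3.013/4.899) = -0.701  (Hspa8)
log2(1.209/1.619) = -0.421  (Casp6)
log2(35.18/46.90) = -0.415  (Col12)
log2(3844/235.3) = 4.030  (Ccn9)
Pax4 is most strongly downregulated.

-4.191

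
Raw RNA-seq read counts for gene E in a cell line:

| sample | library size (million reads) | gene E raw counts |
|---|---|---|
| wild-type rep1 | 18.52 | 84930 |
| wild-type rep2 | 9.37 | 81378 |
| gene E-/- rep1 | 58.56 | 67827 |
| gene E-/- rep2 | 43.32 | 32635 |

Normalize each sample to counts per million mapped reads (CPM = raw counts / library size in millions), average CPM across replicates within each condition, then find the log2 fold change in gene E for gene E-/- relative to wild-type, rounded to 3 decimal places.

-2.795

CPM(wild-type rep1) = 84930 / 18.52 = 4585.8531
CPM(wild-type rep2) = 81378 / 9.37 = 8684.9520
CPM(gene E-/- rep1) = 67827 / 58.56 = 1158.2480
CPM(gene E-/- rep2) = 32635 / 43.32 = 753.3472
mean CPM(wild-type) = 6635.4026; mean CPM(gene E-/-) = 955.7976
Fold change = 955.7976 / 6635.4026 = 0.14405
log2(0.14405) = -2.7954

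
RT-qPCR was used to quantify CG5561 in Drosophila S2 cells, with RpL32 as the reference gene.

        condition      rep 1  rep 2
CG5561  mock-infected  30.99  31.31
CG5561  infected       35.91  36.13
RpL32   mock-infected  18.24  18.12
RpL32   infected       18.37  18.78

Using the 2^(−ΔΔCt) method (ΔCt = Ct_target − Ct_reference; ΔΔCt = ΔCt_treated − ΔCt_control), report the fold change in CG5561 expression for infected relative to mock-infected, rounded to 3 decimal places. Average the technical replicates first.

Mean Ct: CG5561 mock-infected 31.150; CG5561 infected 36.020; RpL32 mock-infected 18.180; RpL32 infected 18.575
ΔCt(mock-infected) = 31.150 − 18.180 = 12.970
ΔCt(infected) = 36.020 − 18.575 = 17.445
ΔΔCt = 17.445 − 12.970 = 4.475
Fold change = 2^(−4.475) = 0.0450

0.045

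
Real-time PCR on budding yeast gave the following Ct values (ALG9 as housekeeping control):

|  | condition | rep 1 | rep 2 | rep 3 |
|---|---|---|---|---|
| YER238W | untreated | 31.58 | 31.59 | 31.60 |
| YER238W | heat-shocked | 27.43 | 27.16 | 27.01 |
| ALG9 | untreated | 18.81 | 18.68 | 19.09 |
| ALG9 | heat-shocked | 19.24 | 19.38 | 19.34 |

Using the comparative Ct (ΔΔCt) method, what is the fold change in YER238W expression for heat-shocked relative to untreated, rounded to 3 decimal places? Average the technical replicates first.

28.840

Mean Ct: YER238W untreated 31.590; YER238W heat-shocked 27.200; ALG9 untreated 18.860; ALG9 heat-shocked 19.320
ΔCt(untreated) = 31.590 − 18.860 = 12.730
ΔCt(heat-shocked) = 27.200 − 19.320 = 7.880
ΔΔCt = 7.880 − 12.730 = -4.850
Fold change = 2^(−(-4.850)) = 2^4.850 = 28.8400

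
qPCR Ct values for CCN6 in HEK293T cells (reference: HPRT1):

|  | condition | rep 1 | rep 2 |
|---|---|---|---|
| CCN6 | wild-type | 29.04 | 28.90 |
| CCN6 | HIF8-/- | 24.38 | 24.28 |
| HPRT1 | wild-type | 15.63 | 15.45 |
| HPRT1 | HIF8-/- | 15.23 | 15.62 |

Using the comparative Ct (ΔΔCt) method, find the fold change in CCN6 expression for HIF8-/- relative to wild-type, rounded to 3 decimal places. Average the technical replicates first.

23.023

Mean Ct: CCN6 wild-type 28.970; CCN6 HIF8-/- 24.330; HPRT1 wild-type 15.540; HPRT1 HIF8-/- 15.425
ΔCt(wild-type) = 28.970 − 15.540 = 13.430
ΔCt(HIF8-/-) = 24.330 − 15.425 = 8.905
ΔΔCt = 8.905 − 13.430 = -4.525
Fold change = 2^(−(-4.525)) = 2^4.525 = 23.0229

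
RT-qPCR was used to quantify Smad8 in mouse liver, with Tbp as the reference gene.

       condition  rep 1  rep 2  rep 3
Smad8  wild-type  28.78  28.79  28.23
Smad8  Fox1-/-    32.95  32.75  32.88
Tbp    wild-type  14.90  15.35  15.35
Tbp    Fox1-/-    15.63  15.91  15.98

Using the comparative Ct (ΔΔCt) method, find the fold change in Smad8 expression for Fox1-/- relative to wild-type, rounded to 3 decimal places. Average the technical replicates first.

Mean Ct: Smad8 wild-type 28.600; Smad8 Fox1-/- 32.860; Tbp wild-type 15.200; Tbp Fox1-/- 15.840
ΔCt(wild-type) = 28.600 − 15.200 = 13.400
ΔCt(Fox1-/-) = 32.860 − 15.840 = 17.020
ΔΔCt = 17.020 − 13.400 = 3.620
Fold change = 2^(−3.620) = 0.0813

0.081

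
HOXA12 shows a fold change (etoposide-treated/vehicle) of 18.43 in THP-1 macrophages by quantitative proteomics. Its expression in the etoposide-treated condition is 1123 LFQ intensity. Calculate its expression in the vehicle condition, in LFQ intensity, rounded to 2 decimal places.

vehicle expression = 1123 / 18.43 = 60.93

60.93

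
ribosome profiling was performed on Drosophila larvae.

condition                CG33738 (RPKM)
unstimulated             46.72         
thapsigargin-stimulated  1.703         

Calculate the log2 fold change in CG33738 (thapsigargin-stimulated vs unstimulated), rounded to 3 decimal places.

-4.778

Fold change = 1.703 / 46.72 = 0.0365
log2(0.0365) = -4.7779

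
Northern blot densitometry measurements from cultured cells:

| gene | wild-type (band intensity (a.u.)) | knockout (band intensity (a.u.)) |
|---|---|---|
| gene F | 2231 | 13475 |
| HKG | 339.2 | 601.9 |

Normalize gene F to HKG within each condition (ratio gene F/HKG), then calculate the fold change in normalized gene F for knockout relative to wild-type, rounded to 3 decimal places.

3.404

gene F/HKG (wild-type) = 2231 / 339.2 = 6.5772
gene F/HKG (knockout) = 13475 / 601.9 = 22.387
Fold change = 22.387 / 6.5772 = 3.4038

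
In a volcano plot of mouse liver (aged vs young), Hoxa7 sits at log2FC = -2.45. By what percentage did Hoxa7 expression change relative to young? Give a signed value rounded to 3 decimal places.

Fold change = 2^(-2.45) = 0.1830
Percent change = (FC − 1) × 100% = (0.1830 − 1) × 100 = -81.699%

-81.699%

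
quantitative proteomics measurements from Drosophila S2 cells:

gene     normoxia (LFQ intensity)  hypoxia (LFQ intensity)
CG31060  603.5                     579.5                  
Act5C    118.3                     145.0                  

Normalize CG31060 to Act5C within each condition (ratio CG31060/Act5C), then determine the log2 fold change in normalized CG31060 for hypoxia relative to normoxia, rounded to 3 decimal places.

-0.352

CG31060/Act5C (normoxia) = 603.5 / 118.3 = 5.1014
CG31060/Act5C (hypoxia) = 579.5 / 145.0 = 3.9966
Fold change = 3.9966 / 5.1014 = 0.7834
log2(0.7834) = -0.3521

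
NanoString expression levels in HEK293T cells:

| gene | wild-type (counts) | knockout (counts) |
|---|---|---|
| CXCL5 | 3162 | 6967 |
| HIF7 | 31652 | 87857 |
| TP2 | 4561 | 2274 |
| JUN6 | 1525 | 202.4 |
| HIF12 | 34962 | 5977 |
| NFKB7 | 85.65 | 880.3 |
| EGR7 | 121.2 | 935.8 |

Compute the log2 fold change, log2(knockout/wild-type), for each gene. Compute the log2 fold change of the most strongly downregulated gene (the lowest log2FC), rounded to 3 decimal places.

-2.914

log2(6967/3162) = 1.140  (CXCL5)
log2(87857/31652) = 1.473  (HIF7)
log2(2274/4561) = -1.004  (TP2)
log2(202.4/1525) = -2.914  (JUN6)
log2(5977/34962) = -2.548  (HIF12)
log2(880.3/85.65) = 3.361  (NFKB7)
log2(935.8/121.2) = 2.949  (EGR7)
JUN6 is most strongly downregulated.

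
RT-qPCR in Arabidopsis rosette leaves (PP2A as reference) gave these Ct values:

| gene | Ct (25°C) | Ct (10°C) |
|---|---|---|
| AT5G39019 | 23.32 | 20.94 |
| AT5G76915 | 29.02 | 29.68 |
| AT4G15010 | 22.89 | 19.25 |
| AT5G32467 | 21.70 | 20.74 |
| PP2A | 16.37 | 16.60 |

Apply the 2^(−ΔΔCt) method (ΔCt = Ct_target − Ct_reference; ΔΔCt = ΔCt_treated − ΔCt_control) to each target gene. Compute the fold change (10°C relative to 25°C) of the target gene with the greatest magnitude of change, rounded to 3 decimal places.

14.621

AT5G39019: ΔΔCt = (20.94−16.60) − (23.32−16.37) = 4.34 − 6.95 = -2.61; fold change = 2^2.61 = 6.105
AT5G76915: ΔΔCt = (29.68−16.60) − (29.02−16.37) = 13.08 − 12.65 = 0.43; fold change = 2^-0.43 = 0.742
AT4G15010: ΔΔCt = (19.25−16.60) − (22.89−16.37) = 2.65 − 6.52 = -3.87; fold change = 2^3.87 = 14.621
AT5G32467: ΔΔCt = (20.74−16.60) − (21.70−16.37) = 4.14 − 5.33 = -1.19; fold change = 2^1.19 = 2.282
AT4G15010 has the largest |ΔΔCt| = 3.87.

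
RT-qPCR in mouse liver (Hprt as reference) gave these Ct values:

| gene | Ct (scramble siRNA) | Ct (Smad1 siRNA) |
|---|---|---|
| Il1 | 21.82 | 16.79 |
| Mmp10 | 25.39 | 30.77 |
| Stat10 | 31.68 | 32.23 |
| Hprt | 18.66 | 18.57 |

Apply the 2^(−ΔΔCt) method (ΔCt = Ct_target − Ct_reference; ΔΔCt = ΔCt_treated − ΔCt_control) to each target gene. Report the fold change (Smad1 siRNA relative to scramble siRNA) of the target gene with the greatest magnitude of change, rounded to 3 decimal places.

0.023

Il1: ΔΔCt = (16.79−18.57) − (21.82−18.66) = -1.78 − 3.16 = -4.94; fold change = 2^4.94 = 30.696
Mmp10: ΔΔCt = (30.77−18.57) − (25.39−18.66) = 12.20 − 6.73 = 5.47; fold change = 2^-5.47 = 0.023
Stat10: ΔΔCt = (32.23−18.57) − (31.68−18.66) = 13.66 − 13.02 = 0.64; fold change = 2^-0.64 = 0.642
Mmp10 has the largest |ΔΔCt| = 5.47.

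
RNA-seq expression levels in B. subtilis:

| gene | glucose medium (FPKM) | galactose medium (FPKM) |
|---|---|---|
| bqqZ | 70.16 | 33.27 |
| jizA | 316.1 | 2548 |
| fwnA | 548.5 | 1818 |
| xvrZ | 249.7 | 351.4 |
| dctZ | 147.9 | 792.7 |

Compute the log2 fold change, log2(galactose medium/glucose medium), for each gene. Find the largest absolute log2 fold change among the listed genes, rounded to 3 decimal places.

log2(33.27/70.16) = -1.076  (bqqZ)
log2(2548/316.1) = 3.011  (jizA)
log2(1818/548.5) = 1.729  (fwnA)
log2(351.4/249.7) = 0.493  (xvrZ)
log2(792.7/147.9) = 2.422  (dctZ)
The largest magnitude belongs to jizA.

3.011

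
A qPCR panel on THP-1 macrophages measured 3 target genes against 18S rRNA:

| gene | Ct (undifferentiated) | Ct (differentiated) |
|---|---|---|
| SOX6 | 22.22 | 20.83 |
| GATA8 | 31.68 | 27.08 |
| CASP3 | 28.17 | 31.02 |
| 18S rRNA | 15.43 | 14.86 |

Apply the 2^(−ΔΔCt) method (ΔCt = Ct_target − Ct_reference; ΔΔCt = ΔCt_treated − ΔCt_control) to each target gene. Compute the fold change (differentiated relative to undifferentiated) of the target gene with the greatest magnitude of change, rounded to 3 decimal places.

SOX6: ΔΔCt = (20.83−14.86) − (22.22−15.43) = 5.97 − 6.79 = -0.82; fold change = 2^0.82 = 1.765
GATA8: ΔΔCt = (27.08−14.86) − (31.68−15.43) = 12.22 − 16.25 = -4.03; fold change = 2^4.03 = 16.336
CASP3: ΔΔCt = (31.02−14.86) − (28.17−15.43) = 16.16 − 12.74 = 3.42; fold change = 2^-3.42 = 0.093
GATA8 has the largest |ΔΔCt| = 4.03.

16.336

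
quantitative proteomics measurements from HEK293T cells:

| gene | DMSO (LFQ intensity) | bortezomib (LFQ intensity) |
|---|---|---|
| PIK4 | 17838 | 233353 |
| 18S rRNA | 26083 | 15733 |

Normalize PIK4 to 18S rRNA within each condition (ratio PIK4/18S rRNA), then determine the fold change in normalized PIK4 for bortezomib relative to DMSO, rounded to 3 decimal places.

PIK4/18S rRNA (DMSO) = 17838 / 26083 = 0.68389
PIK4/18S rRNA (bortezomib) = 233353 / 15733 = 14.832
Fold change = 14.832 / 0.68389 = 21.6877

21.688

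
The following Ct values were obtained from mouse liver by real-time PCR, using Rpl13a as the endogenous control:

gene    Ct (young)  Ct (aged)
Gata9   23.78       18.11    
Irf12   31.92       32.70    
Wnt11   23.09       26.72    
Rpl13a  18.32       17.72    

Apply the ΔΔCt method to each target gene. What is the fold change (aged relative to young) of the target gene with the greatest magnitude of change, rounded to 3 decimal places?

Gata9: ΔΔCt = (18.11−17.72) − (23.78−18.32) = 0.39 − 5.46 = -5.07; fold change = 2^5.07 = 33.591
Irf12: ΔΔCt = (32.70−17.72) − (31.92−18.32) = 14.98 − 13.60 = 1.38; fold change = 2^-1.38 = 0.384
Wnt11: ΔΔCt = (26.72−17.72) − (23.09−18.32) = 9.00 − 4.77 = 4.23; fold change = 2^-4.23 = 0.053
Gata9 has the largest |ΔΔCt| = 5.07.

33.591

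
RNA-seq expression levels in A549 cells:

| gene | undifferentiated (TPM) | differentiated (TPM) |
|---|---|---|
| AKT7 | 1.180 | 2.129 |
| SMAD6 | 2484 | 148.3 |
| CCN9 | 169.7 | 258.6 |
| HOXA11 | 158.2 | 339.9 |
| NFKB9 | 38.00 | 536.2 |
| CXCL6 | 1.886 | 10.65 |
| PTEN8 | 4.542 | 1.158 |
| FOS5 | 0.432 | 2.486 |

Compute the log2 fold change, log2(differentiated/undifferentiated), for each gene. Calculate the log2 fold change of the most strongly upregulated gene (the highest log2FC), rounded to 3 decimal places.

log2(2.129/1.180) = 0.851  (AKT7)
log2(148.3/2484) = -4.066  (SMAD6)
log2(258.6/169.7) = 0.608  (CCN9)
log2(339.9/158.2) = 1.103  (HOXA11)
log2(536.2/38.00) = 3.819  (NFKB9)
log2(10.65/1.886) = 2.497  (CXCL6)
log2(1.158/4.542) = -1.972  (PTEN8)
log2(2.486/0.432) = 2.525  (FOS5)
NFKB9 is most strongly upregulated.

3.819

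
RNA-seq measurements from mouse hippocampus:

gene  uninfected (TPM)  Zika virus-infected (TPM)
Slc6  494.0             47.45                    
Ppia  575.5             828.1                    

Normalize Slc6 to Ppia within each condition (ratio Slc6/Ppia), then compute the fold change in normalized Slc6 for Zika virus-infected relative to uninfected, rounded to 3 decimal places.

Slc6/Ppia (uninfected) = 494.0 / 575.5 = 0.85838
Slc6/Ppia (Zika virus-infected) = 47.45 / 828.1 = 0.0573
Fold change = 0.0573 / 0.85838 = 0.0668

0.067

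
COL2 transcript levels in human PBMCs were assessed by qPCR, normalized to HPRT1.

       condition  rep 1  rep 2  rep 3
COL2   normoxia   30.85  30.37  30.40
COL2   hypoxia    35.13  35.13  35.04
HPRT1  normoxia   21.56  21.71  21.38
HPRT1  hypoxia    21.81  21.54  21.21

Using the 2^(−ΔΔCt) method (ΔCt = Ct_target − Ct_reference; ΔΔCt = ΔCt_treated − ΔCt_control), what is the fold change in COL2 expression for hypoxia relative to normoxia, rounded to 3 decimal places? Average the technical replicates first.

Mean Ct: COL2 normoxia 30.540; COL2 hypoxia 35.100; HPRT1 normoxia 21.550; HPRT1 hypoxia 21.520
ΔCt(normoxia) = 30.540 − 21.550 = 8.990
ΔCt(hypoxia) = 35.100 − 21.520 = 13.580
ΔΔCt = 13.580 − 8.990 = 4.590
Fold change = 2^(−4.590) = 0.0415

0.042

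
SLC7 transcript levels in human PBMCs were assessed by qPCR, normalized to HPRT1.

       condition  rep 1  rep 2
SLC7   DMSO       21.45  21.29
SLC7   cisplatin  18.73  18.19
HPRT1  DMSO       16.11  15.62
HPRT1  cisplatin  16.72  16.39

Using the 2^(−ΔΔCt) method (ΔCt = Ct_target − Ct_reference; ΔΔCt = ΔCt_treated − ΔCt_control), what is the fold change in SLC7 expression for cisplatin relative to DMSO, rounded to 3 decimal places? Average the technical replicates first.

Mean Ct: SLC7 DMSO 21.370; SLC7 cisplatin 18.460; HPRT1 DMSO 15.865; HPRT1 cisplatin 16.555
ΔCt(DMSO) = 21.370 − 15.865 = 5.505
ΔCt(cisplatin) = 18.460 − 16.555 = 1.905
ΔΔCt = 1.905 − 5.505 = -3.600
Fold change = 2^(−(-3.600)) = 2^3.600 = 12.1257

12.126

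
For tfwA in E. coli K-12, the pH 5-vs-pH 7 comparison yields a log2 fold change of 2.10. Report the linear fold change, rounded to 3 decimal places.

Fold change = 2^(2.10) = 4.2871

4.287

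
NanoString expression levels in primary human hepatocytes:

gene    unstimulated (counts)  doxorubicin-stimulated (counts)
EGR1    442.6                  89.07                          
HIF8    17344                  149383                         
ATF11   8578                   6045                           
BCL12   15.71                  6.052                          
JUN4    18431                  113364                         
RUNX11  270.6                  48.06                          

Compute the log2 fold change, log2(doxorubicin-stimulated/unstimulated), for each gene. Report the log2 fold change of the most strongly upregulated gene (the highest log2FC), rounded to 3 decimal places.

3.107

log2(89.07/442.6) = -2.313  (EGR1)
log2(149383/17344) = 3.107  (HIF8)
log2(6045/8578) = -0.505  (ATF11)
log2(6.052/15.71) = -1.376  (BCL12)
log2(113364/18431) = 2.621  (JUN4)
log2(48.06/270.6) = -2.493  (RUNX11)
HIF8 is most strongly upregulated.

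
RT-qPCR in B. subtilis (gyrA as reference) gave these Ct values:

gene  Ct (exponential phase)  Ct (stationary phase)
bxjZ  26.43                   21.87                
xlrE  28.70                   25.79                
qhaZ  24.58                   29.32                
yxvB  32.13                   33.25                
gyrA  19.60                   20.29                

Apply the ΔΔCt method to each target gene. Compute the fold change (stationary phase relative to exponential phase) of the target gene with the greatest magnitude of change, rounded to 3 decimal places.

38.055

bxjZ: ΔΔCt = (21.87−20.29) − (26.43−19.60) = 1.58 − 6.83 = -5.25; fold change = 2^5.25 = 38.055
xlrE: ΔΔCt = (25.79−20.29) − (28.70−19.60) = 5.50 − 9.10 = -3.60; fold change = 2^3.60 = 12.126
qhaZ: ΔΔCt = (29.32−20.29) − (24.58−19.60) = 9.03 − 4.98 = 4.05; fold change = 2^-4.05 = 0.060
yxvB: ΔΔCt = (33.25−20.29) − (32.13−19.60) = 12.96 − 12.53 = 0.43; fold change = 2^-0.43 = 0.742
bxjZ has the largest |ΔΔCt| = 5.25.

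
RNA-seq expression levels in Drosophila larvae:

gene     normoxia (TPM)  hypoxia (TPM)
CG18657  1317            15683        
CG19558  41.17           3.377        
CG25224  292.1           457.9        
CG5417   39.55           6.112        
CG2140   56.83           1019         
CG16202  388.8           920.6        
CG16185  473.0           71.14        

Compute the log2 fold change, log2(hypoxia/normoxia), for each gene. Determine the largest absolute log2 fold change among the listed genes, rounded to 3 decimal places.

4.164

log2(15683/1317) = 3.574  (CG18657)
log2(3.377/41.17) = -3.608  (CG19558)
log2(457.9/292.1) = 0.649  (CG25224)
log2(6.112/39.55) = -2.694  (CG5417)
log2(1019/56.83) = 4.164  (CG2140)
log2(920.6/388.8) = 1.244  (CG16202)
log2(71.14/473.0) = -2.733  (CG16185)
The largest magnitude belongs to CG2140.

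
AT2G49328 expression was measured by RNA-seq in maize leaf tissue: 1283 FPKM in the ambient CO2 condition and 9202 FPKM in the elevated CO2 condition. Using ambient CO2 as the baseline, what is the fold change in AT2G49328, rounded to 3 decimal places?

7.172

Fold change = 9202 / 1283 = 7.1723
AT2G49328 is upregulated.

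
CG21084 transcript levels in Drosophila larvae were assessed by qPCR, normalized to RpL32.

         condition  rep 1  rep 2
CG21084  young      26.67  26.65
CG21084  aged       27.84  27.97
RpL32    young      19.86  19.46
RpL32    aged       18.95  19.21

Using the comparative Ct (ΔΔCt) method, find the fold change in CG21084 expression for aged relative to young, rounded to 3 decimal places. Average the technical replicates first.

Mean Ct: CG21084 young 26.660; CG21084 aged 27.905; RpL32 young 19.660; RpL32 aged 19.080
ΔCt(young) = 26.660 − 19.660 = 7.000
ΔCt(aged) = 27.905 − 19.080 = 8.825
ΔΔCt = 8.825 − 7.000 = 1.825
Fold change = 2^(−1.825) = 0.2822

0.282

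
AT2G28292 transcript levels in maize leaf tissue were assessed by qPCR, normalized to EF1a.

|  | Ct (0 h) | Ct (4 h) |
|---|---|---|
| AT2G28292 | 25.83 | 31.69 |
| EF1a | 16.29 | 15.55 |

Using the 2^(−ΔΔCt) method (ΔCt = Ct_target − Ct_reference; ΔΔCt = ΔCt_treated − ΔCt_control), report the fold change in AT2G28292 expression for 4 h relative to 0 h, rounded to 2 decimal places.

0.01

ΔCt(0 h) = 25.830 − 16.290 = 9.540
ΔCt(4 h) = 31.690 − 15.550 = 16.140
ΔΔCt = 16.140 − 9.540 = 6.600
Fold change = 2^(−6.600) = 0.010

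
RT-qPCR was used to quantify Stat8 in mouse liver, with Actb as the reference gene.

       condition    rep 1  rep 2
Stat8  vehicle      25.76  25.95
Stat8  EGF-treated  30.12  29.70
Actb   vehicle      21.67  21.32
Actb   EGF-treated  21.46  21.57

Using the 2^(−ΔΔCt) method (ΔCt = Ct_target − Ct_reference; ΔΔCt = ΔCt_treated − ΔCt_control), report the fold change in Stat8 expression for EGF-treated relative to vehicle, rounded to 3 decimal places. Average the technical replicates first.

0.061

Mean Ct: Stat8 vehicle 25.855; Stat8 EGF-treated 29.910; Actb vehicle 21.495; Actb EGF-treated 21.515
ΔCt(vehicle) = 25.855 − 21.495 = 4.360
ΔCt(EGF-treated) = 29.910 − 21.515 = 8.395
ΔΔCt = 8.395 − 4.360 = 4.035
Fold change = 2^(−4.035) = 0.0610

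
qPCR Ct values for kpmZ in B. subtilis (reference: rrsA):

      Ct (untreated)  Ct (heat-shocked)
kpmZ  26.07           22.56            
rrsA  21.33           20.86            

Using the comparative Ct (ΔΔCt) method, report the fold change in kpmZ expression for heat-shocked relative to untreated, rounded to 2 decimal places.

8.22

ΔCt(untreated) = 26.070 − 21.330 = 4.740
ΔCt(heat-shocked) = 22.560 − 20.860 = 1.700
ΔΔCt = 1.700 − 4.740 = -3.040
Fold change = 2^(−(-3.040)) = 2^3.040 = 8.225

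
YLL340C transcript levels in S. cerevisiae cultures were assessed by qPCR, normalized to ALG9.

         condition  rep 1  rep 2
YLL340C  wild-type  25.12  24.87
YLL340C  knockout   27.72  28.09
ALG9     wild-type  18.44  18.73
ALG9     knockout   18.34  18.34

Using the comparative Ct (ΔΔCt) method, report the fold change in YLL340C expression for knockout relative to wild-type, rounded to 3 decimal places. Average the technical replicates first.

0.112

Mean Ct: YLL340C wild-type 24.995; YLL340C knockout 27.905; ALG9 wild-type 18.585; ALG9 knockout 18.340
ΔCt(wild-type) = 24.995 − 18.585 = 6.410
ΔCt(knockout) = 27.905 − 18.340 = 9.565
ΔΔCt = 9.565 − 6.410 = 3.155
Fold change = 2^(−3.155) = 0.1123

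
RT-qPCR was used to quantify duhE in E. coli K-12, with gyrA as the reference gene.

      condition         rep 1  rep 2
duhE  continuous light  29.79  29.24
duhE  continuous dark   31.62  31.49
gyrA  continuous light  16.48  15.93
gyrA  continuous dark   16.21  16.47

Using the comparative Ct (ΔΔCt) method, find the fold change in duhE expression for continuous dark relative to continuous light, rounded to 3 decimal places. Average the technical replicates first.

Mean Ct: duhE continuous light 29.515; duhE continuous dark 31.555; gyrA continuous light 16.205; gyrA continuous dark 16.340
ΔCt(continuous light) = 29.515 − 16.205 = 13.310
ΔCt(continuous dark) = 31.555 − 16.340 = 15.215
ΔΔCt = 15.215 − 13.310 = 1.905
Fold change = 2^(−1.905) = 0.2670

0.267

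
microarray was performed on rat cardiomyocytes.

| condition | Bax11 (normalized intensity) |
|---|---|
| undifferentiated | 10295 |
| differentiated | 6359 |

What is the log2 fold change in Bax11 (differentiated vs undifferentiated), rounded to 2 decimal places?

Fold change = 6359 / 10295 = 0.6177
log2(0.6177) = -0.695

-0.70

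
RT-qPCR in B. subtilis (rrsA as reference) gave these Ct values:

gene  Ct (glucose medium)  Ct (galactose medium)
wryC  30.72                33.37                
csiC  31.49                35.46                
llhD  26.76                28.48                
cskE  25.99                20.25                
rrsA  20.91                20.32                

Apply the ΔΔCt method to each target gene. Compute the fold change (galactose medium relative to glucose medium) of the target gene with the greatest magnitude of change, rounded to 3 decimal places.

wryC: ΔΔCt = (33.37−20.32) − (30.72−20.91) = 13.05 − 9.81 = 3.24; fold change = 2^-3.24 = 0.106
csiC: ΔΔCt = (35.46−20.32) − (31.49−20.91) = 15.14 − 10.58 = 4.56; fold change = 2^-4.56 = 0.042
llhD: ΔΔCt = (28.48−20.32) − (26.76−20.91) = 8.16 − 5.85 = 2.31; fold change = 2^-2.31 = 0.202
cskE: ΔΔCt = (20.25−20.32) − (25.99−20.91) = -0.07 − 5.08 = -5.15; fold change = 2^5.15 = 35.506
cskE has the largest |ΔΔCt| = 5.15.

35.506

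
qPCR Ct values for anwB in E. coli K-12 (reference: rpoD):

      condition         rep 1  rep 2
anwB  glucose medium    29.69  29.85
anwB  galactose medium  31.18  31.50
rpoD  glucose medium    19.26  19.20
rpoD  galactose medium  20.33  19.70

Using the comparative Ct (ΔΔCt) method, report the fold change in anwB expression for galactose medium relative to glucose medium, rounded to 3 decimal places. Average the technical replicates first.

0.580

Mean Ct: anwB glucose medium 29.770; anwB galactose medium 31.340; rpoD glucose medium 19.230; rpoD galactose medium 20.015
ΔCt(glucose medium) = 29.770 − 19.230 = 10.540
ΔCt(galactose medium) = 31.340 − 20.015 = 11.325
ΔΔCt = 11.325 − 10.540 = 0.785
Fold change = 2^(−0.785) = 0.5804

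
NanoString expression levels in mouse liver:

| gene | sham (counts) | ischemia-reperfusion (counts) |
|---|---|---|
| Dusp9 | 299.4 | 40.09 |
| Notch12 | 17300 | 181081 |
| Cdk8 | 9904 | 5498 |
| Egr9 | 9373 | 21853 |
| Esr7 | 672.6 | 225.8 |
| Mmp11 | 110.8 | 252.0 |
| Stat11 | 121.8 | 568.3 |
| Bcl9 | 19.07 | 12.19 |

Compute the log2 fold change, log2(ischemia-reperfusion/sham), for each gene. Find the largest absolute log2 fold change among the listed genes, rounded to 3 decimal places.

3.388

log2(40.09/299.4) = -2.901  (Dusp9)
log2(181081/17300) = 3.388  (Notch12)
log2(5498/9904) = -0.849  (Cdk8)
log2(21853/9373) = 1.221  (Egr9)
log2(225.8/672.6) = -1.575  (Esr7)
log2(252.0/110.8) = 1.185  (Mmp11)
log2(568.3/121.8) = 2.222  (Stat11)
log2(12.19/19.07) = -0.646  (Bcl9)
The largest magnitude belongs to Notch12.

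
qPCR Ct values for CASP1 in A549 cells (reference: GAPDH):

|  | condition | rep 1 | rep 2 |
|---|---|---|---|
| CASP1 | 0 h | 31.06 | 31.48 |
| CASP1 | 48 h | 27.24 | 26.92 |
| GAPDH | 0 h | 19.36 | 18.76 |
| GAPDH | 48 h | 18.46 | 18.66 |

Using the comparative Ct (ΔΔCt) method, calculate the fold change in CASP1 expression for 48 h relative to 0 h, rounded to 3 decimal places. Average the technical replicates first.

Mean Ct: CASP1 0 h 31.270; CASP1 48 h 27.080; GAPDH 0 h 19.060; GAPDH 48 h 18.560
ΔCt(0 h) = 31.270 − 19.060 = 12.210
ΔCt(48 h) = 27.080 − 18.560 = 8.520
ΔΔCt = 8.520 − 12.210 = -3.690
Fold change = 2^(−(-3.690)) = 2^3.690 = 12.9063

12.906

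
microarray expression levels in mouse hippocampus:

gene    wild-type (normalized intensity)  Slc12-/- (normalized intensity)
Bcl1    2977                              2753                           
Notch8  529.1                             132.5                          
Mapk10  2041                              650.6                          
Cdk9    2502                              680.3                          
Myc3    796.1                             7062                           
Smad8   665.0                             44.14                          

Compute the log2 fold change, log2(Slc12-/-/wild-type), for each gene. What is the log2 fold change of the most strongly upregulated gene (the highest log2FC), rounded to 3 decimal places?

log2(2753/2977) = -0.113  (Bcl1)
log2(132.5/529.1) = -1.998  (Notch8)
log2(650.6/2041) = -1.649  (Mapk10)
log2(680.3/2502) = -1.879  (Cdk9)
log2(7062/796.1) = 3.149  (Myc3)
log2(44.14/665.0) = -3.913  (Smad8)
Myc3 is most strongly upregulated.

3.149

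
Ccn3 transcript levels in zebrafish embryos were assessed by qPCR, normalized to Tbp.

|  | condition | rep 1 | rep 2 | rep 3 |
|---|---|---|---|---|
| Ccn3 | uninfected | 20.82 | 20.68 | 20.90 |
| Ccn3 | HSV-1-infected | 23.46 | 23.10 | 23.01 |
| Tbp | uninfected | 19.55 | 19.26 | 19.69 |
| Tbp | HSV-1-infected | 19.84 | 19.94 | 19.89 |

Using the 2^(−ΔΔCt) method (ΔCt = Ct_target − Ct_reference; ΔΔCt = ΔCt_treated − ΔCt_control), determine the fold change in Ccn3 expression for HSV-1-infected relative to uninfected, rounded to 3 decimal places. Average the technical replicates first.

0.250

Mean Ct: Ccn3 uninfected 20.800; Ccn3 HSV-1-infected 23.190; Tbp uninfected 19.500; Tbp HSV-1-infected 19.890
ΔCt(uninfected) = 20.800 − 19.500 = 1.300
ΔCt(HSV-1-infected) = 23.190 − 19.890 = 3.300
ΔΔCt = 3.300 − 1.300 = 2.000
Fold change = 2^(−2.000) = 0.2500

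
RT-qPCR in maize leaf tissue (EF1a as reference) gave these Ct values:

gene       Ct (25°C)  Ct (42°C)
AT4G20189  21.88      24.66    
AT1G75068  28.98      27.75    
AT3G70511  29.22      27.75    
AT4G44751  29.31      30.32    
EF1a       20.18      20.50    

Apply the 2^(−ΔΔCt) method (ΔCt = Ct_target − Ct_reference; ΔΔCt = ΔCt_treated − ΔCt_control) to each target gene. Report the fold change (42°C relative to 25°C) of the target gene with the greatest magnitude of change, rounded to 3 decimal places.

AT4G20189: ΔΔCt = (24.66−20.50) − (21.88−20.18) = 4.16 − 1.70 = 2.46; fold change = 2^-2.46 = 0.182
AT1G75068: ΔΔCt = (27.75−20.50) − (28.98−20.18) = 7.25 − 8.80 = -1.55; fold change = 2^1.55 = 2.928
AT3G70511: ΔΔCt = (27.75−20.50) − (29.22−20.18) = 7.25 − 9.04 = -1.79; fold change = 2^1.79 = 3.458
AT4G44751: ΔΔCt = (30.32−20.50) − (29.31−20.18) = 9.82 − 9.13 = 0.69; fold change = 2^-0.69 = 0.620
AT4G20189 has the largest |ΔΔCt| = 2.46.

0.182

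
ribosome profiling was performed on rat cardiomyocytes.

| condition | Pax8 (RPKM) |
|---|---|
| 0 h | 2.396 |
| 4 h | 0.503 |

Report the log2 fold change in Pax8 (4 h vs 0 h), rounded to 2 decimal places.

Fold change = 0.503 / 2.396 = 0.2099
log2(0.2099) = -2.252

-2.25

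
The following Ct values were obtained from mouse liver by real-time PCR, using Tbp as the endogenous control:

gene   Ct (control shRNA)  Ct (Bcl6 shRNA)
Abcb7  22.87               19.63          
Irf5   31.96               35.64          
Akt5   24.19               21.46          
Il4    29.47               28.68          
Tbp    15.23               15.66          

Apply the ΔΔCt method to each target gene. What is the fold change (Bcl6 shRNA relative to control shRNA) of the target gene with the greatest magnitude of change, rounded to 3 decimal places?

12.729

Abcb7: ΔΔCt = (19.63−15.66) − (22.87−15.23) = 3.97 − 7.64 = -3.67; fold change = 2^3.67 = 12.729
Irf5: ΔΔCt = (35.64−15.66) − (31.96−15.23) = 19.98 − 16.73 = 3.25; fold change = 2^-3.25 = 0.105
Akt5: ΔΔCt = (21.46−15.66) − (24.19−15.23) = 5.80 − 8.96 = -3.16; fold change = 2^3.16 = 8.938
Il4: ΔΔCt = (28.68−15.66) − (29.47−15.23) = 13.02 − 14.24 = -1.22; fold change = 2^1.22 = 2.329
Abcb7 has the largest |ΔΔCt| = 3.67.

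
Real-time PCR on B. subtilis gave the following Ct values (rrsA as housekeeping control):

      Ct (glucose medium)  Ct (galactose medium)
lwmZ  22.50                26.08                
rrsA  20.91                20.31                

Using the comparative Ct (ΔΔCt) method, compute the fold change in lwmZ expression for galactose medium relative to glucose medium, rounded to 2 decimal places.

ΔCt(glucose medium) = 22.500 − 20.910 = 1.590
ΔCt(galactose medium) = 26.080 − 20.310 = 5.770
ΔΔCt = 5.770 − 1.590 = 4.180
Fold change = 2^(−4.180) = 0.055

0.06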